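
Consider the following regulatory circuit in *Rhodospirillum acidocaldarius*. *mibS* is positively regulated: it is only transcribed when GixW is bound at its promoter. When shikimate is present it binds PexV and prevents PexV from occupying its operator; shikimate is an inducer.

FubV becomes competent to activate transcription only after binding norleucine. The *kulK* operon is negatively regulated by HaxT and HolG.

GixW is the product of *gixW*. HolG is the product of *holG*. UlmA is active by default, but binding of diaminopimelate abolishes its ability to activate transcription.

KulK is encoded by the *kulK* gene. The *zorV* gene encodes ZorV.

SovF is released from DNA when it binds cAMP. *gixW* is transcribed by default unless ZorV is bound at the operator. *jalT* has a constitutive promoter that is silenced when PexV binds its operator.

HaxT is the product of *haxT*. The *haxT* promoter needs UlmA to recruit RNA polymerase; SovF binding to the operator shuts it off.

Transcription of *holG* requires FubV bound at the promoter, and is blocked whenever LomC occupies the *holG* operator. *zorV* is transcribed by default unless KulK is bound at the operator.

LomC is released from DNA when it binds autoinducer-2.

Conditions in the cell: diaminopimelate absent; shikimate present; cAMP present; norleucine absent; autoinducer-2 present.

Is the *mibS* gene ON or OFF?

OFF

cAMP is present, so SovF is inactive.
Diaminopimelate is absent, so UlmA is active.
No repressor is bound and UlmA is active, so *haxT* is transcribed.
So HaxT is produced and active.
Norleucine is absent, so FubV is inactive.
Autoinducer-2 is present, so LomC is inactive.
Required activator FubV is absent, so *holG* is not transcribed.
So HolG is not produced.
With repressor HaxT bound, *kulK* is not transcribed.
So KulK is not produced.
With no repressor bound, *zorV* is transcribed.
So ZorV is produced and active.
With repressor ZorV bound, *gixW* is not transcribed.
So GixW is not produced.
Required activator GixW is absent, so *mibS* is not transcribed.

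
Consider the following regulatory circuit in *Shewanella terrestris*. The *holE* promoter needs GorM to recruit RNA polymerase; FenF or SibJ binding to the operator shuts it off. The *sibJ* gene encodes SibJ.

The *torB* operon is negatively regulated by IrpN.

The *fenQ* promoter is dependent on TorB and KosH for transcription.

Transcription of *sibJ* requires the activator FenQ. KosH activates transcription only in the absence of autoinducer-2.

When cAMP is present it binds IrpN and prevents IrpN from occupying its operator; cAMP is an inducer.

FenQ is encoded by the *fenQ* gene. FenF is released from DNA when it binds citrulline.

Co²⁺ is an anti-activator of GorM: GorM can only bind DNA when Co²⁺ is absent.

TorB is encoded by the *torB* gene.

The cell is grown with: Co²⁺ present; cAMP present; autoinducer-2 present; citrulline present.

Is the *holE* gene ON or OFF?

Citrulline is present, so FenF is inactive.
cAMP is present, so IrpN is inactive.
With no repressor bound, *torB* is transcribed.
So TorB is produced and active.
Autoinducer-2 is present, so KosH is inactive.
Required activator KosH is absent, so *fenQ* is not transcribed.
So FenQ is not produced.
Required activator FenQ is absent, so *sibJ* is not transcribed.
So SibJ is not produced.
Co²⁺ is present, so GorM is inactive.
Required activator GorM is absent, so *holE* is not transcribed.

OFF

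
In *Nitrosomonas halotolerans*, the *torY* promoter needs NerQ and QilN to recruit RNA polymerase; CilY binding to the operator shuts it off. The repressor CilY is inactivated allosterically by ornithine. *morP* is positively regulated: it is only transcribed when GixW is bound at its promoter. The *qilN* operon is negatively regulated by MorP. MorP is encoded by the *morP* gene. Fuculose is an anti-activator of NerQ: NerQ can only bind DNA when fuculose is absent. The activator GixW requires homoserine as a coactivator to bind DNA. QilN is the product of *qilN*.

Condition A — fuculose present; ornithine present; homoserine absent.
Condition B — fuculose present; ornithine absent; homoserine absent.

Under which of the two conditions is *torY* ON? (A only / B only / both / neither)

neither

Condition A:
Fuculose is present, so NerQ is inactive.
Ornithine is present, so CilY is inactive.
Homoserine is absent, so GixW is inactive.
Required activator GixW is absent, so *morP* is not transcribed.
So MorP is not produced.
With no repressor bound, *qilN* is transcribed.
So QilN is produced and active.
Required activator NerQ is absent, so *torY* is not transcribed.
→ *torY* is OFF in A.
Condition B:
Fuculose is present, so NerQ is inactive.
Ornithine is absent, so CilY is active.
Homoserine is absent, so GixW is inactive.
Required activator GixW is absent, so *morP* is not transcribed.
So MorP is not produced.
With no repressor bound, *qilN* is transcribed.
So QilN is produced and active.
With repressor CilY bound, *torY* is not transcribed.
→ *torY* is OFF in B.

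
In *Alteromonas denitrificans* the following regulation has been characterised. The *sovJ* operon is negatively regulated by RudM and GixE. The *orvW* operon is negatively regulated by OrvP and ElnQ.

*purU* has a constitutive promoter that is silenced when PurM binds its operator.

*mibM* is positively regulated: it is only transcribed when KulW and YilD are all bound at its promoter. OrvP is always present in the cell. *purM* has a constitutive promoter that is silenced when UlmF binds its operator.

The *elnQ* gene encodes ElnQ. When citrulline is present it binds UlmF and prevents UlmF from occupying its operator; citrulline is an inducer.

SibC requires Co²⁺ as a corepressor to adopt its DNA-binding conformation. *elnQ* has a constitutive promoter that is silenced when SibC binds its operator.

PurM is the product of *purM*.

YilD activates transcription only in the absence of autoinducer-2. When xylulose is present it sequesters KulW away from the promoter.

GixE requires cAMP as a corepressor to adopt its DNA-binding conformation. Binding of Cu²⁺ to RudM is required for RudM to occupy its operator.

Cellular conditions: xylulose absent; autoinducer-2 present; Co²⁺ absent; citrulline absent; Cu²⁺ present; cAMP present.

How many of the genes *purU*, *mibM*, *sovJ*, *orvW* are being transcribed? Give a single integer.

Citrulline is absent, so UlmF is active.
With repressor UlmF bound, *purM* is not transcribed.
So PurM is not produced.
With no repressor bound, *purU* is transcribed.
→ *purU* is ON.
Xylulose is absent, so KulW is active.
Autoinducer-2 is present, so YilD is inactive.
Required activator YilD is absent, so *mibM* is not transcribed.
→ *mibM* is OFF.
Cu²⁺ is present, so RudM is active.
cAMP is present, so GixE is active.
With repressor RudM bound, *sovJ* is not transcribed.
→ *sovJ* is OFF.
OrvP is produced constitutively and is active.
Co²⁺ is absent, so SibC is inactive.
With no repressor bound, *elnQ* is transcribed.
So ElnQ is produced and active.
With repressor OrvP bound, *orvW* is not transcribed.
→ *orvW* is OFF.
1 of the 4 genes is transcribed.

1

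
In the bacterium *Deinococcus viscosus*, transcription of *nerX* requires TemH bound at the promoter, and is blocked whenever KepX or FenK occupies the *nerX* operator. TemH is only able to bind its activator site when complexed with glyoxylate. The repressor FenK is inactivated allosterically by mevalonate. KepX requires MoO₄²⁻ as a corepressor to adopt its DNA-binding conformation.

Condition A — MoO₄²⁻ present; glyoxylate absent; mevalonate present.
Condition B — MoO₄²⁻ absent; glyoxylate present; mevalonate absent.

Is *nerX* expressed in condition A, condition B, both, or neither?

Condition A:
MoO₄²⁻ is present, so KepX is active.
Glyoxylate is absent, so TemH is inactive.
Mevalonate is present, so FenK is inactive.
With repressor KepX bound, *nerX* is not transcribed.
→ *nerX* is OFF in A.
Condition B:
MoO₄²⁻ is absent, so KepX is inactive.
Glyoxylate is present, so TemH is active.
Mevalonate is absent, so FenK is active.
With repressor FenK bound, *nerX* is not transcribed.
→ *nerX* is OFF in B.

neither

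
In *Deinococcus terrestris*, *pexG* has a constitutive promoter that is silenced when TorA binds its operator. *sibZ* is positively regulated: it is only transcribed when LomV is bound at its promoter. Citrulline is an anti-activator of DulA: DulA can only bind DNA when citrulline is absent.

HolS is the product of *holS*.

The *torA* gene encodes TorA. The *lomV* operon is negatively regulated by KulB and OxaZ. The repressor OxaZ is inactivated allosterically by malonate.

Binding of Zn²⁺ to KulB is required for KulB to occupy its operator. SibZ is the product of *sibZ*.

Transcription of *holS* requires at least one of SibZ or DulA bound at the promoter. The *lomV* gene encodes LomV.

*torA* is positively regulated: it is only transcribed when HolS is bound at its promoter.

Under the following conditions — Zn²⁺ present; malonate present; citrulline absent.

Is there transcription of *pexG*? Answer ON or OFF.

OFF

Zn²⁺ is present, so KulB is active.
Malonate is present, so OxaZ is inactive.
With repressor KulB bound, *lomV* is not transcribed.
So LomV is not produced.
Required activator LomV is absent, so *sibZ* is not transcribed.
So SibZ is not produced.
Citrulline is absent, so DulA is active.
Activator DulA is present, so *holS* is transcribed.
So HolS is produced and active.
No repressor is bound and HolS is active, so *torA* is transcribed.
So TorA is produced and active.
With repressor TorA bound, *pexG* is not transcribed.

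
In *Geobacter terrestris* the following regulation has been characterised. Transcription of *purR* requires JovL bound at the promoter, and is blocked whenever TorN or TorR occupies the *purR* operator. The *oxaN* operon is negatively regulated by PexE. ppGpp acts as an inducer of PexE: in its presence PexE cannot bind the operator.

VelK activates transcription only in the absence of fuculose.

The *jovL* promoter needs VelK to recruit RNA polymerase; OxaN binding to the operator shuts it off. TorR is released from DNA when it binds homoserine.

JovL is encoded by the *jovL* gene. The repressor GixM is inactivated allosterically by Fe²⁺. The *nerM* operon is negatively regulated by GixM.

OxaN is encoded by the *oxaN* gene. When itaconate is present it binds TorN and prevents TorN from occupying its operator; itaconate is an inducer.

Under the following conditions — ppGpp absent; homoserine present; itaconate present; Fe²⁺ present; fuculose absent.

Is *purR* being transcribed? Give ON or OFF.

ON

Itaconate is present, so TorN is inactive.
Fuculose is absent, so VelK is active.
ppGpp is absent, so PexE is active.
With repressor PexE bound, *oxaN* is not transcribed.
So OxaN is not produced.
No repressor is bound and VelK is active, so *jovL* is transcribed.
So JovL is produced and active.
Homoserine is present, so TorR is inactive.
No repressor is bound and JovL is active, so *purR* is transcribed.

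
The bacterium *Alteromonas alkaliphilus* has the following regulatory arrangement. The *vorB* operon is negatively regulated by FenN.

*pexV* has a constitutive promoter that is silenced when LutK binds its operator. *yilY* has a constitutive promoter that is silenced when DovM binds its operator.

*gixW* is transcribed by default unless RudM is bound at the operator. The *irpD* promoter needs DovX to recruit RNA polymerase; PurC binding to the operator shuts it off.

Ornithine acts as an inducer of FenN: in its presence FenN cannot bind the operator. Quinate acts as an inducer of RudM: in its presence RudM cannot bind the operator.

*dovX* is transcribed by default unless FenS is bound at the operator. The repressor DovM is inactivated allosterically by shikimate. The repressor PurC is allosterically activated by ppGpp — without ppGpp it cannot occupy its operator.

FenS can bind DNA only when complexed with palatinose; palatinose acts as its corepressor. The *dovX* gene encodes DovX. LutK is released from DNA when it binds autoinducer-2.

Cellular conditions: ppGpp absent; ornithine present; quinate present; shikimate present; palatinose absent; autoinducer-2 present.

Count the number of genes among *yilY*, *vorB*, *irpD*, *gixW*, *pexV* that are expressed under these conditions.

5

Shikimate is present, so DovM is inactive.
With no repressor bound, *yilY* is transcribed.
→ *yilY* is ON.
Ornithine is present, so FenN is inactive.
With no repressor bound, *vorB* is transcribed.
→ *vorB* is ON.
Palatinose is absent, so FenS is inactive.
With no repressor bound, *dovX* is transcribed.
So DovX is produced and active.
ppGpp is absent, so PurC is inactive.
No repressor is bound and DovX is active, so *irpD* is transcribed.
→ *irpD* is ON.
Quinate is present, so RudM is inactive.
With no repressor bound, *gixW* is transcribed.
→ *gixW* is ON.
Autoinducer-2 is present, so LutK is inactive.
With no repressor bound, *pexV* is transcribed.
→ *pexV* is ON.
5 of the 5 genes are transcribed.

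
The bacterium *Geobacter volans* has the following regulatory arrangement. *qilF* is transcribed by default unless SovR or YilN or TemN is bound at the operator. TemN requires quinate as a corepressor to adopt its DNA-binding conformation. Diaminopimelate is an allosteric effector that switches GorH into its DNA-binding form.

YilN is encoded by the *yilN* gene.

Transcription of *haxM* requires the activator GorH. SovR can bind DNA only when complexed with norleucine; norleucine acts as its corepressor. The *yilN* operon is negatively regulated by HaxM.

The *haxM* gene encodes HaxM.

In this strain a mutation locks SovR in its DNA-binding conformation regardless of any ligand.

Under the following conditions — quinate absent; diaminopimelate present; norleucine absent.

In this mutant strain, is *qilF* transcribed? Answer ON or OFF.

OFF

SovR is constitutively active in this strain.
Diaminopimelate is present, so GorH is active.
No repressor is bound and GorH is active, so *haxM* is transcribed.
So HaxM is produced and active.
With repressor HaxM bound, *yilN* is not transcribed.
So YilN is not produced.
Quinate is absent, so TemN is inactive.
With repressor SovR bound, *qilF* is not transcribed.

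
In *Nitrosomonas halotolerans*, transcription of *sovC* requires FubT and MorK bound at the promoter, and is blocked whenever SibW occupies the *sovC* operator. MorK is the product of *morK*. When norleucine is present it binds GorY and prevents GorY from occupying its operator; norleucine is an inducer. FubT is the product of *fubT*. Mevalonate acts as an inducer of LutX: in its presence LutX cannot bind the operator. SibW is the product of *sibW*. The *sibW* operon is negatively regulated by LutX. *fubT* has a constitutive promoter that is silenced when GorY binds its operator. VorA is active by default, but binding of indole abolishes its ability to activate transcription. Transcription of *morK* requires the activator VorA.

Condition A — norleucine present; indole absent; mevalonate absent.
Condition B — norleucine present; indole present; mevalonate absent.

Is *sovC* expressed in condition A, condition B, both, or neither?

A only

Condition A:
Norleucine is present, so GorY is inactive.
With no repressor bound, *fubT* is transcribed.
So FubT is produced and active.
Indole is absent, so VorA is active.
No repressor is bound and VorA is active, so *morK* is transcribed.
So MorK is produced and active.
Mevalonate is absent, so LutX is active.
With repressor LutX bound, *sibW* is not transcribed.
So SibW is not produced.
No repressor is bound and FubT and MorK are active, so *sovC* is transcribed.
→ *sovC* is ON in A.
Condition B:
Norleucine is present, so GorY is inactive.
With no repressor bound, *fubT* is transcribed.
So FubT is produced and active.
Indole is present, so VorA is inactive.
Required activator VorA is absent, so *morK* is not transcribed.
So MorK is not produced.
Mevalonate is absent, so LutX is active.
With repressor LutX bound, *sibW* is not transcribed.
So SibW is not produced.
Required activator MorK is absent, so *sovC* is not transcribed.
→ *sovC* is OFF in B.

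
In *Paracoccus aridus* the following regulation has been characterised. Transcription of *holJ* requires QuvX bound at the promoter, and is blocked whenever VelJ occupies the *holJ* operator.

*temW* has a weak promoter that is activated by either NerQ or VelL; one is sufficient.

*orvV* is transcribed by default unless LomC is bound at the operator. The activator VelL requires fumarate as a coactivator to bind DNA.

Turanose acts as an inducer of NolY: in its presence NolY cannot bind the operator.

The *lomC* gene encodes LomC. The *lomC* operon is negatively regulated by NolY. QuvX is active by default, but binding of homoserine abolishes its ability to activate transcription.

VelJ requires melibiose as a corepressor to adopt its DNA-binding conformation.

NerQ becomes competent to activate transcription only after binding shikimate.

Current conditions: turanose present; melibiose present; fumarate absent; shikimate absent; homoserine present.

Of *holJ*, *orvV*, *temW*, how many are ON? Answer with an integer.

0

Homoserine is present, so QuvX is inactive.
Melibiose is present, so VelJ is active.
With repressor VelJ bound, *holJ* is not transcribed.
→ *holJ* is OFF.
Turanose is present, so NolY is inactive.
With no repressor bound, *lomC* is transcribed.
So LomC is produced and active.
With repressor LomC bound, *orvV* is not transcribed.
→ *orvV* is OFF.
Shikimate is absent, so NerQ is inactive.
Fumarate is absent, so VelL is inactive.
No activator is available at the *temW* promoter, so *temW* is not transcribed.
→ *temW* is OFF.
0 of the 3 genes are transcribed.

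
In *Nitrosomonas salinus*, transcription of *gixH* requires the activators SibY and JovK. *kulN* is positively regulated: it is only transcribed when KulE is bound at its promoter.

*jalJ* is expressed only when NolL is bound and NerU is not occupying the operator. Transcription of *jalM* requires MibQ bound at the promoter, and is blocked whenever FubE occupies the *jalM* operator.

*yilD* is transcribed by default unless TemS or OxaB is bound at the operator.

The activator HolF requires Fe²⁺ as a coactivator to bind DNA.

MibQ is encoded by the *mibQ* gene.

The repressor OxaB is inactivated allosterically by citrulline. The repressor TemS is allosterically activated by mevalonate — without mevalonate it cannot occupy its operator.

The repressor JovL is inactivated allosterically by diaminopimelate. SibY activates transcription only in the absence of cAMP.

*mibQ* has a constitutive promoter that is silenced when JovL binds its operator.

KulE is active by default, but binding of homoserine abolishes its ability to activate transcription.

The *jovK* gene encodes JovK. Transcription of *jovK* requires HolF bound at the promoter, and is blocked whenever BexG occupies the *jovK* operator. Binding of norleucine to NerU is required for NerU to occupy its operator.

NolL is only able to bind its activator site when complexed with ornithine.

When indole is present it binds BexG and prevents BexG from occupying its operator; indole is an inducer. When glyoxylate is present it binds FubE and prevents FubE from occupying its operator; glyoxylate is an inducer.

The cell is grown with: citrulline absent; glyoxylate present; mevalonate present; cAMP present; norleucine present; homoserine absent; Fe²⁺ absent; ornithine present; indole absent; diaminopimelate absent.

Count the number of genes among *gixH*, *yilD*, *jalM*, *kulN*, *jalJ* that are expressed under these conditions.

1

cAMP is present, so SibY is inactive.
Fe²⁺ is absent, so HolF is inactive.
Indole is absent, so BexG is active.
With repressor BexG bound, *jovK* is not transcribed.
So JovK is not produced.
Required activator SibY is absent, so *gixH* is not transcribed.
→ *gixH* is OFF.
Mevalonate is present, so TemS is active.
Citrulline is absent, so OxaB is active.
With repressor TemS bound, *yilD* is not transcribed.
→ *yilD* is OFF.
Diaminopimelate is absent, so JovL is active.
With repressor JovL bound, *mibQ* is not transcribed.
So MibQ is not produced.
Glyoxylate is present, so FubE is inactive.
Required activator MibQ is absent, so *jalM* is not transcribed.
→ *jalM* is OFF.
Homoserine is absent, so KulE is active.
No repressor is bound and KulE is active, so *kulN* is transcribed.
→ *kulN* is ON.
Ornithine is present, so NolL is active.
Norleucine is present, so NerU is active.
With repressor NerU bound, *jalJ* is not transcribed.
→ *jalJ* is OFF.
1 of the 5 genes is transcribed.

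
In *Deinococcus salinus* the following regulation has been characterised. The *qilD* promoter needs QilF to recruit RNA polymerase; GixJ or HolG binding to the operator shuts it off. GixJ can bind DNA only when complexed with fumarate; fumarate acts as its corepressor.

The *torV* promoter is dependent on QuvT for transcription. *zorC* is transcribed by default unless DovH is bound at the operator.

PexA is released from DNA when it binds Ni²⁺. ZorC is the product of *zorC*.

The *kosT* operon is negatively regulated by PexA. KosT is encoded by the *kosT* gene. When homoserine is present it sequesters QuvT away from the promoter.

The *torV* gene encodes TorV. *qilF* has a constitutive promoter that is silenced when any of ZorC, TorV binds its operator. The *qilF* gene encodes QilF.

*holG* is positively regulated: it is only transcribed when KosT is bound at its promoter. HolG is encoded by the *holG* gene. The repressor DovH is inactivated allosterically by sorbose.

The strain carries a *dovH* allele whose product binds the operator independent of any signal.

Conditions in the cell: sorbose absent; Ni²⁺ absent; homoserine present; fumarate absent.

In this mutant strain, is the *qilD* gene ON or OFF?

ON

Fumarate is absent, so GixJ is inactive.
DovH is constitutively active in this strain.
With repressor DovH bound, *zorC* is not transcribed.
So ZorC is not produced.
Homoserine is present, so QuvT is inactive.
Required activator QuvT is absent, so *torV* is not transcribed.
So TorV is not produced.
With no repressor bound, *qilF* is transcribed.
So QilF is produced and active.
Ni²⁺ is absent, so PexA is active.
With repressor PexA bound, *kosT* is not transcribed.
So KosT is not produced.
Required activator KosT is absent, so *holG* is not transcribed.
So HolG is not produced.
No repressor is bound and QilF is active, so *qilD* is transcribed.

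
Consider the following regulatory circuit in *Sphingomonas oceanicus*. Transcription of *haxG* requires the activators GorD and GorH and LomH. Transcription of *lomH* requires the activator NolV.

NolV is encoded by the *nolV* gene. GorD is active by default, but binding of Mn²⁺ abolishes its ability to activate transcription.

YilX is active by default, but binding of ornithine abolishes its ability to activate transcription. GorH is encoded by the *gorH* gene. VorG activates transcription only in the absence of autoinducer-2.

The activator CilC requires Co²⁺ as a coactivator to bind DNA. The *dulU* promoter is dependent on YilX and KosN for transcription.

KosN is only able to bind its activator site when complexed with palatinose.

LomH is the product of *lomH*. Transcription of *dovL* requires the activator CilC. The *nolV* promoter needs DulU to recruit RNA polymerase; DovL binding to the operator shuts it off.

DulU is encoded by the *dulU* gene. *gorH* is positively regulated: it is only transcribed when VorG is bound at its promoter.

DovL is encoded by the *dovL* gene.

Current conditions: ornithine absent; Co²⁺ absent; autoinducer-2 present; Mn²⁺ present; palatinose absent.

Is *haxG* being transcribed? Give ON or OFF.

Mn²⁺ is present, so GorD is inactive.
Autoinducer-2 is present, so VorG is inactive.
Required activator VorG is absent, so *gorH* is not transcribed.
So GorH is not produced.
Ornithine is absent, so YilX is active.
Palatinose is absent, so KosN is inactive.
Required activator KosN is absent, so *dulU* is not transcribed.
So DulU is not produced.
Co²⁺ is absent, so CilC is inactive.
Required activator CilC is absent, so *dovL* is not transcribed.
So DovL is not produced.
Required activator DulU is absent, so *nolV* is not transcribed.
So NolV is not produced.
Required activator NolV is absent, so *lomH* is not transcribed.
So LomH is not produced.
Required activator GorD is absent, so *haxG* is not transcribed.

OFF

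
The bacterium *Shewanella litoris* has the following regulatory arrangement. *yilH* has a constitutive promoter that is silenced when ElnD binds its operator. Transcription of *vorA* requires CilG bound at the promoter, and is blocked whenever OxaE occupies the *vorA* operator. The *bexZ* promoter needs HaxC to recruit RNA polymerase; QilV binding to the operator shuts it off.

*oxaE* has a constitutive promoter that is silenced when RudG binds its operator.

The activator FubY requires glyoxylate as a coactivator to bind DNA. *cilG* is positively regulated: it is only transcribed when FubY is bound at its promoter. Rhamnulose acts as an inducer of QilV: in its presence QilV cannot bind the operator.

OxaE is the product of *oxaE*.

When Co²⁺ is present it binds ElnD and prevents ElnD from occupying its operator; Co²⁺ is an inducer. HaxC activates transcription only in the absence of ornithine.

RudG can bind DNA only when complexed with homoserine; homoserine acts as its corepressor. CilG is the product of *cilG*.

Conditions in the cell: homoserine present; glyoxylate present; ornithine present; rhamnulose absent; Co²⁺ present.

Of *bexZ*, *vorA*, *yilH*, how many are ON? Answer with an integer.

2

Rhamnulose is absent, so QilV is active.
Ornithine is present, so HaxC is inactive.
With repressor QilV bound, *bexZ* is not transcribed.
→ *bexZ* is OFF.
Glyoxylate is present, so FubY is active.
No repressor is bound and FubY is active, so *cilG* is transcribed.
So CilG is produced and active.
Homoserine is present, so RudG is active.
With repressor RudG bound, *oxaE* is not transcribed.
So OxaE is not produced.
No repressor is bound and CilG is active, so *vorA* is transcribed.
→ *vorA* is ON.
Co²⁺ is present, so ElnD is inactive.
With no repressor bound, *yilH* is transcribed.
→ *yilH* is ON.
2 of the 3 genes are transcribed.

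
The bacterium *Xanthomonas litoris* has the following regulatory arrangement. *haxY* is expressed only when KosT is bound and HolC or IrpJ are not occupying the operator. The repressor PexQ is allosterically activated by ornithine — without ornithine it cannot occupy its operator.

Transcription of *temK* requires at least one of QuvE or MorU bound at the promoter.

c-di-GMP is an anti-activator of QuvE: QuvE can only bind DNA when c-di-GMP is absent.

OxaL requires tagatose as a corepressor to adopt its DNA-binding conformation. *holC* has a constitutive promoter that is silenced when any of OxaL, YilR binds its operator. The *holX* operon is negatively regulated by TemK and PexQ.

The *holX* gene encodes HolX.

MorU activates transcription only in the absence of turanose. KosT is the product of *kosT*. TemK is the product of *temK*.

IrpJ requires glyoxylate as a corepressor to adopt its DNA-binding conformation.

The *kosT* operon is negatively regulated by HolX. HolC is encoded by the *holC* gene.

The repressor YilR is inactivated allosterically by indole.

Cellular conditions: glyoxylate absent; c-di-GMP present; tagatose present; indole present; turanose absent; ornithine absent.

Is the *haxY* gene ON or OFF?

Tagatose is present, so OxaL is active.
Indole is present, so YilR is inactive.
With repressor OxaL bound, *holC* is not transcribed.
So HolC is not produced.
Glyoxylate is absent, so IrpJ is inactive.
c-di-GMP is present, so QuvE is inactive.
Turanose is absent, so MorU is active.
Activator MorU is present, so *temK* is transcribed.
So TemK is produced and active.
Ornithine is absent, so PexQ is inactive.
With repressor TemK bound, *holX* is not transcribed.
So HolX is not produced.
With no repressor bound, *kosT* is transcribed.
So KosT is produced and active.
No repressor is bound and KosT is active, so *haxY* is transcribed.

ON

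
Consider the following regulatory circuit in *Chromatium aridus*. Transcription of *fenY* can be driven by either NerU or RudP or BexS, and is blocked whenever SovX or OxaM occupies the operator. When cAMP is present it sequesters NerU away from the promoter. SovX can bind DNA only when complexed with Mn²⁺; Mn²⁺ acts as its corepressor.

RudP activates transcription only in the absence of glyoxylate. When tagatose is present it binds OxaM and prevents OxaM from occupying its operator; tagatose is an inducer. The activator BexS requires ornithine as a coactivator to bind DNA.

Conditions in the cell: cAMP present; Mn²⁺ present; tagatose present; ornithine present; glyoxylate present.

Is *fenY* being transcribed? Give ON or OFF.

Mn²⁺ is present, so SovX is active.
Tagatose is present, so OxaM is inactive.
cAMP is present, so NerU is inactive.
Glyoxylate is present, so RudP is inactive.
Ornithine is present, so BexS is active.
With repressor SovX bound, *fenY* is not transcribed.

OFF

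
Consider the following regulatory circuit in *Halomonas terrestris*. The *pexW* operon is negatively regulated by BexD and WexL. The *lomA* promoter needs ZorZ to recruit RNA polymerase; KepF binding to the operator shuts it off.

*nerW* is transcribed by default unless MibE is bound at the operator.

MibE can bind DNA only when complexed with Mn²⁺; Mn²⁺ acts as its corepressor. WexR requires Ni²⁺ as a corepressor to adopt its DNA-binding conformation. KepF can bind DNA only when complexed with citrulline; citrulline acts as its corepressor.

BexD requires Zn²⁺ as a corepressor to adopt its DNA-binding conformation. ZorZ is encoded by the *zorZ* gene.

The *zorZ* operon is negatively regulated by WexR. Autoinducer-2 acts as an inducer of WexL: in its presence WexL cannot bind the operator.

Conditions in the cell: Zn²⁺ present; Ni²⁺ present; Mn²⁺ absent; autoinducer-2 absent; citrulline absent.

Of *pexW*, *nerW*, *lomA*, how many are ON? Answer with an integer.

Zn²⁺ is present, so BexD is active.
Autoinducer-2 is absent, so WexL is active.
With repressor BexD bound, *pexW* is not transcribed.
→ *pexW* is OFF.
Mn²⁺ is absent, so MibE is inactive.
With no repressor bound, *nerW* is transcribed.
→ *nerW* is ON.
Citrulline is absent, so KepF is inactive.
Ni²⁺ is present, so WexR is active.
With repressor WexR bound, *zorZ* is not transcribed.
So ZorZ is not produced.
Required activator ZorZ is absent, so *lomA* is not transcribed.
→ *lomA* is OFF.
1 of the 3 genes is transcribed.

1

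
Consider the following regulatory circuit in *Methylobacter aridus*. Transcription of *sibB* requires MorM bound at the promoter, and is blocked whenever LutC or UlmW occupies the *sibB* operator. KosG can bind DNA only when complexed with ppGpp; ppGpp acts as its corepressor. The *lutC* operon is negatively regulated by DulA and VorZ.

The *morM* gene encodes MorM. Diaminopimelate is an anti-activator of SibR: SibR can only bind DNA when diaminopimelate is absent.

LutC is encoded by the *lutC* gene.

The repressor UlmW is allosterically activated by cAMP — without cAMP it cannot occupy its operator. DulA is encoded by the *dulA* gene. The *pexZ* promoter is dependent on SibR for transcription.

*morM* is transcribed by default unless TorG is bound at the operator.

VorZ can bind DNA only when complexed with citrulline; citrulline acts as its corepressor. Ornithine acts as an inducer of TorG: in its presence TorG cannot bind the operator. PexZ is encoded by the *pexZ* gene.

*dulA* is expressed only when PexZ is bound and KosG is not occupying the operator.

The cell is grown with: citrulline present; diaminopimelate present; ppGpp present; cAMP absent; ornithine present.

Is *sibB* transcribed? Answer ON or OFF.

ON

Diaminopimelate is present, so SibR is inactive.
Required activator SibR is absent, so *pexZ* is not transcribed.
So PexZ is not produced.
ppGpp is present, so KosG is active.
With repressor KosG bound, *dulA* is not transcribed.
So DulA is not produced.
Citrulline is present, so VorZ is active.
With repressor VorZ bound, *lutC* is not transcribed.
So LutC is not produced.
cAMP is absent, so UlmW is inactive.
Ornithine is present, so TorG is inactive.
With no repressor bound, *morM* is transcribed.
So MorM is produced and active.
No repressor is bound and MorM is active, so *sibB* is transcribed.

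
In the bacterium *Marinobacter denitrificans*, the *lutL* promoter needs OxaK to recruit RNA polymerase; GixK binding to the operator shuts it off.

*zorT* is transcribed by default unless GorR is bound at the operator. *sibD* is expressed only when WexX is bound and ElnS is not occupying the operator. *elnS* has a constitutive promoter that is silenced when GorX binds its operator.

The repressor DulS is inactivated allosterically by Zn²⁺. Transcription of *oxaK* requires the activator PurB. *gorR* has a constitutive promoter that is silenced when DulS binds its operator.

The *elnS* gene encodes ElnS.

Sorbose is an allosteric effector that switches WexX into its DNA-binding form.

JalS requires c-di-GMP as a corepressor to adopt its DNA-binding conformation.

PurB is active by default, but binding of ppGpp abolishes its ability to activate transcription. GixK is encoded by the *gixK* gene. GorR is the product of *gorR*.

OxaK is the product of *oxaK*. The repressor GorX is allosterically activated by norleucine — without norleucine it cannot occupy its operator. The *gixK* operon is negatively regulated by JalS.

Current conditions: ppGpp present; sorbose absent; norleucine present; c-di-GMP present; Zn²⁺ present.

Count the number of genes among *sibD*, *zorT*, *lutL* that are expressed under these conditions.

Sorbose is absent, so WexX is inactive.
Norleucine is present, so GorX is active.
With repressor GorX bound, *elnS* is not transcribed.
So ElnS is not produced.
Required activator WexX is absent, so *sibD* is not transcribed.
→ *sibD* is OFF.
Zn²⁺ is present, so DulS is inactive.
With no repressor bound, *gorR* is transcribed.
So GorR is produced and active.
With repressor GorR bound, *zorT* is not transcribed.
→ *zorT* is OFF.
ppGpp is present, so PurB is inactive.
Required activator PurB is absent, so *oxaK* is not transcribed.
So OxaK is not produced.
c-di-GMP is present, so JalS is active.
With repressor JalS bound, *gixK* is not transcribed.
So GixK is not produced.
Required activator OxaK is absent, so *lutL* is not transcribed.
→ *lutL* is OFF.
0 of the 3 genes are transcribed.

0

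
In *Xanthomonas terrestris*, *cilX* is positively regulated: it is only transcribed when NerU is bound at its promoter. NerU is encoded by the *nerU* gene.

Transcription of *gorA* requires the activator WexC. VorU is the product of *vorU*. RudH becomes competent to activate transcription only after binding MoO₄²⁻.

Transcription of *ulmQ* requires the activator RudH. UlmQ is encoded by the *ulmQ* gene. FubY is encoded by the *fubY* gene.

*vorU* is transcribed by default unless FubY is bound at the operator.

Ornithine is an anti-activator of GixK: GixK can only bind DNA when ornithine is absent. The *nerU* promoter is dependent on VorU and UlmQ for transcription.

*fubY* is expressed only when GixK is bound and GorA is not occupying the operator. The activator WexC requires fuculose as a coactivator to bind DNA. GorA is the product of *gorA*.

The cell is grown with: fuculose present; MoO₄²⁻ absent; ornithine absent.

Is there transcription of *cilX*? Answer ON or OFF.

OFF

Fuculose is present, so WexC is active.
No repressor is bound and WexC is active, so *gorA* is transcribed.
So GorA is produced and active.
Ornithine is absent, so GixK is active.
With repressor GorA bound, *fubY* is not transcribed.
So FubY is not produced.
With no repressor bound, *vorU* is transcribed.
So VorU is produced and active.
MoO₄²⁻ is absent, so RudH is inactive.
Required activator RudH is absent, so *ulmQ* is not transcribed.
So UlmQ is not produced.
Required activator UlmQ is absent, so *nerU* is not transcribed.
So NerU is not produced.
Required activator NerU is absent, so *cilX* is not transcribed.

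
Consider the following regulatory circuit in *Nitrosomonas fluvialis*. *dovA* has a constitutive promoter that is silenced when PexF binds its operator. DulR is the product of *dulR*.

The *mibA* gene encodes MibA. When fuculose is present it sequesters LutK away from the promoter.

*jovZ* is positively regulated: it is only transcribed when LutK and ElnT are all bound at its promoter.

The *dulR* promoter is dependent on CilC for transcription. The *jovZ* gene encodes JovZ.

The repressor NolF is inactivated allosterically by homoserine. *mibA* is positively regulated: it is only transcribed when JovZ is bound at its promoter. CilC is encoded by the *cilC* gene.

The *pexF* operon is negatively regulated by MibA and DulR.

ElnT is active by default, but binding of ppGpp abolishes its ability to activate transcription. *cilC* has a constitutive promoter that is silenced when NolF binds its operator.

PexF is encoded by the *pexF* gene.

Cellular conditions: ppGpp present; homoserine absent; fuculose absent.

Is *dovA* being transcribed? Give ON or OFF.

Fuculose is absent, so LutK is active.
ppGpp is present, so ElnT is inactive.
Required activator ElnT is absent, so *jovZ* is not transcribed.
So JovZ is not produced.
Required activator JovZ is absent, so *mibA* is not transcribed.
So MibA is not produced.
Homoserine is absent, so NolF is active.
With repressor NolF bound, *cilC* is not transcribed.
So CilC is not produced.
Required activator CilC is absent, so *dulR* is not transcribed.
So DulR is not produced.
With no repressor bound, *pexF* is transcribed.
So PexF is produced and active.
With repressor PexF bound, *dovA* is not transcribed.

OFF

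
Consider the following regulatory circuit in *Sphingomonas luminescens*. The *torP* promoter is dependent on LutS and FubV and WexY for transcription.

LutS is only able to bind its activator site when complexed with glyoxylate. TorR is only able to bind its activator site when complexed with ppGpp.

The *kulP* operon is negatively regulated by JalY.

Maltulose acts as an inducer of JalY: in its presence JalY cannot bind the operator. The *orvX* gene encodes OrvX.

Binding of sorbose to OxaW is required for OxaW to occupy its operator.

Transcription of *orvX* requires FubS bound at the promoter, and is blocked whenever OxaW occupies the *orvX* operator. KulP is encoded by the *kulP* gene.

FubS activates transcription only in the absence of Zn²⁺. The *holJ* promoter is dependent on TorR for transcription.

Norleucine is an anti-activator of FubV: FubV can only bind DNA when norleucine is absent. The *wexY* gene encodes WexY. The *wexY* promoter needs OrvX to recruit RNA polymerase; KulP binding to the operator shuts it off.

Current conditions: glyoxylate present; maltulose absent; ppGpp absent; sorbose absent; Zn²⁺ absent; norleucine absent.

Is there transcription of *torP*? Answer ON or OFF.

ON

Glyoxylate is present, so LutS is active.
Norleucine is absent, so FubV is active.
Maltulose is absent, so JalY is active.
With repressor JalY bound, *kulP* is not transcribed.
So KulP is not produced.
Sorbose is absent, so OxaW is inactive.
Zn²⁺ is absent, so FubS is active.
No repressor is bound and FubS is active, so *orvX* is transcribed.
So OrvX is produced and active.
No repressor is bound and OrvX is active, so *wexY* is transcribed.
So WexY is produced and active.
No repressor is bound and LutS and FubV and WexY are active, so *torP* is transcribed.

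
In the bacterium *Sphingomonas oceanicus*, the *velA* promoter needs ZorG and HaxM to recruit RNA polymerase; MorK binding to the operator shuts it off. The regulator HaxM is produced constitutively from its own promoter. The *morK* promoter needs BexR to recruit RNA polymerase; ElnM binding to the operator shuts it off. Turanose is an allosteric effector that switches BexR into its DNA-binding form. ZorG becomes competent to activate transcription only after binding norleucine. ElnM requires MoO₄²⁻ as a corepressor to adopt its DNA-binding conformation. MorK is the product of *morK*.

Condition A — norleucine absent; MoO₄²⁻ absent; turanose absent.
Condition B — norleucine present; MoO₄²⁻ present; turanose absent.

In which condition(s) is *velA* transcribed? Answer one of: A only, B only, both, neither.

Condition A:
Norleucine is absent, so ZorG is inactive.
HaxM is produced constitutively and is active.
MoO₄²⁻ is absent, so ElnM is inactive.
Turanose is absent, so BexR is inactive.
Required activator BexR is absent, so *morK* is not transcribed.
So MorK is not produced.
Required activator ZorG is absent, so *velA* is not transcribed.
→ *velA* is OFF in A.
Condition B:
Norleucine is present, so ZorG is active.
HaxM is produced constitutively and is active.
MoO₄²⁻ is present, so ElnM is active.
Turanose is absent, so BexR is inactive.
With repressor ElnM bound, *morK* is not transcribed.
So MorK is not produced.
No repressor is bound and ZorG and HaxM are active, so *velA* is transcribed.
→ *velA* is ON in B.

B only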